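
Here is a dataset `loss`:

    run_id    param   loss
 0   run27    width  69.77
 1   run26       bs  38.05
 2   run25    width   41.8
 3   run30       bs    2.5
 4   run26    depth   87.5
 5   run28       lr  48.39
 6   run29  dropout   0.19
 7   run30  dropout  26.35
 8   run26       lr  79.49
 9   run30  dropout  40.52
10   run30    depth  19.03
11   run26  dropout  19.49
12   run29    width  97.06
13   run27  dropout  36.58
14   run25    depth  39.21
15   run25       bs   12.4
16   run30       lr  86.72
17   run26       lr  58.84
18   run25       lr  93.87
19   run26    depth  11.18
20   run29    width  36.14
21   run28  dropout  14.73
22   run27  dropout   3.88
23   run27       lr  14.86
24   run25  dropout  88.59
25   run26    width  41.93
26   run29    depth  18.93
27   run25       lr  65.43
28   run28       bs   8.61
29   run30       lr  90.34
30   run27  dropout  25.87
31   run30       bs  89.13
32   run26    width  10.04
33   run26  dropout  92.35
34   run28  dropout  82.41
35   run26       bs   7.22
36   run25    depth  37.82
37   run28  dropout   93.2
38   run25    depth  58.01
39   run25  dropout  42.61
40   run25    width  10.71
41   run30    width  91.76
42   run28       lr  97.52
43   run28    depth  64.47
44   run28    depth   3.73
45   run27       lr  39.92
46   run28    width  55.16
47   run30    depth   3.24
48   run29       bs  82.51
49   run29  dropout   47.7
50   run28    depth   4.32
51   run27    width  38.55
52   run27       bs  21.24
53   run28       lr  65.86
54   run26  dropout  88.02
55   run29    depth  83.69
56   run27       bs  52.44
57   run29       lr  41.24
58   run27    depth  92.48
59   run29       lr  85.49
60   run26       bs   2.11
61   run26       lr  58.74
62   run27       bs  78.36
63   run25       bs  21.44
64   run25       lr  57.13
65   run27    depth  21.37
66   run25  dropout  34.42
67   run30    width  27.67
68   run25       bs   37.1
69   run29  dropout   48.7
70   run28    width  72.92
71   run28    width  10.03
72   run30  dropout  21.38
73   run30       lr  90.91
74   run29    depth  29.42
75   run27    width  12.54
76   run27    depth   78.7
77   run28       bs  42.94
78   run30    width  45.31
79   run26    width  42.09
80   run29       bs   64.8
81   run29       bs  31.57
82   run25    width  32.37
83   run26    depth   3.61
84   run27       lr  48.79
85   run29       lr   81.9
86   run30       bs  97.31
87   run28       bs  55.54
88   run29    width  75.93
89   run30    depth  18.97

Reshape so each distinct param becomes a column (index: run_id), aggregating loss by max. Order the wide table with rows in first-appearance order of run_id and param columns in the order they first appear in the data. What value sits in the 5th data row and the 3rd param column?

With rows in first-appearance order of run_id, row 5 is run_id=run28. param columns in first-appearance order: width, bs, depth, lr, dropout; column 3 is depth.
Long rows with run_id=run28, param=depth: max(64.47, 3.73, 4.32) = 64.47.

64.47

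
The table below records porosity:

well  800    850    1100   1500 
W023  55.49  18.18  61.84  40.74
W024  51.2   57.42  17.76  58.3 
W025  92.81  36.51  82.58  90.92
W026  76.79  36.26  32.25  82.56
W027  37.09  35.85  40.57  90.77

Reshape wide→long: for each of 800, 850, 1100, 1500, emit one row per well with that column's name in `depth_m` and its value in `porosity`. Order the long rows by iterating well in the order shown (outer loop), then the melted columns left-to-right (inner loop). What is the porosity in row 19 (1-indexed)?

20 rows total (5 × 4). Row 19: index ⌊(19-1)/4⌋ = 4 into well → W027; (19-1) mod 4 = 2 into the melted columns → 1100.
So row 19 is (W027, 1100, 40.57); porosity = 40.57.

40.57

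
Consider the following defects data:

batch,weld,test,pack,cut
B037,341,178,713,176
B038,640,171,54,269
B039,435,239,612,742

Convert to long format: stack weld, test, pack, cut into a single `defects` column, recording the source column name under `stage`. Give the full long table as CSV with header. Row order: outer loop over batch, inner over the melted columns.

batch,stage,defects
B037,weld,341
B037,test,178
B037,pack,713
B037,cut,176
B038,weld,640
B038,test,171
B038,pack,54
B038,cut,269
B039,weld,435
B039,test,239
B039,pack,612
B039,cut,742

Each (batch, column) pair becomes one row: 3 × 4 = 12 rows.
For example, (B037, weld) → defects=341.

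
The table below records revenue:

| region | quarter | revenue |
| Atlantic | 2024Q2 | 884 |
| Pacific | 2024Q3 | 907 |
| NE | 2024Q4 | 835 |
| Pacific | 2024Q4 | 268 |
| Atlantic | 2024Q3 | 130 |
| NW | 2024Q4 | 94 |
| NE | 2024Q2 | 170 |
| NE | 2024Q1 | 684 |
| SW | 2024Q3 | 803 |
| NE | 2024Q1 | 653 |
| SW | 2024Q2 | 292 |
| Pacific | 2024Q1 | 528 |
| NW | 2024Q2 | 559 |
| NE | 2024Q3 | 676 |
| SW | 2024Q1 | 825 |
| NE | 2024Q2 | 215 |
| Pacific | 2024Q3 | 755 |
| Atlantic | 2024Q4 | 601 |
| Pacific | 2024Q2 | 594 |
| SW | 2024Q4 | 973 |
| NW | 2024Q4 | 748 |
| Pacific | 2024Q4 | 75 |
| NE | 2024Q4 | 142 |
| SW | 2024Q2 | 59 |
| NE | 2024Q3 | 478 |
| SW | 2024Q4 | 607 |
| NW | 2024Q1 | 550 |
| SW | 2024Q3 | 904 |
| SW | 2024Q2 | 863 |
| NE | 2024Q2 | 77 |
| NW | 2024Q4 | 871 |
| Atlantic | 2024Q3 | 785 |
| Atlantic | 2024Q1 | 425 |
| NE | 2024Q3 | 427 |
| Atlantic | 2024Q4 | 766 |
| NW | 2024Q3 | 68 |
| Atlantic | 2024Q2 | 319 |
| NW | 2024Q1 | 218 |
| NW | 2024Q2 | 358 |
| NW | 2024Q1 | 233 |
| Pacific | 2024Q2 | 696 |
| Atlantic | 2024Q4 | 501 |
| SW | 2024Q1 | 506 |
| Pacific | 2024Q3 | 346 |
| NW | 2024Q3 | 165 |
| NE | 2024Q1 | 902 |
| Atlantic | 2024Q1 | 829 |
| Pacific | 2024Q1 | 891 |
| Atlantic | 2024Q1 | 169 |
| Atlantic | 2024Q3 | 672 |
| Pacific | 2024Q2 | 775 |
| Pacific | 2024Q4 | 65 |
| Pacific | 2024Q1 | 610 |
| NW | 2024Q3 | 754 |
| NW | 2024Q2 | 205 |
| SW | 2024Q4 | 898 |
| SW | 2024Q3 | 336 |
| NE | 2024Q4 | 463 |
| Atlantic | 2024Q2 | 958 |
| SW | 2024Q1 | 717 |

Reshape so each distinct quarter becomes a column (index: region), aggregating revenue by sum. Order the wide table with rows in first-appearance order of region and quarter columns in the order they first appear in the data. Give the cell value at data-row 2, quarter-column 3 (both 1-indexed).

408

With rows in first-appearance order of region, row 2 is region=Pacific. quarter columns in first-appearance order: 2024Q2, 2024Q3, 2024Q4, 2024Q1; column 3 is 2024Q4.
Long rows with region=Pacific, quarter=2024Q4: 268 + 75 + 65 = 408.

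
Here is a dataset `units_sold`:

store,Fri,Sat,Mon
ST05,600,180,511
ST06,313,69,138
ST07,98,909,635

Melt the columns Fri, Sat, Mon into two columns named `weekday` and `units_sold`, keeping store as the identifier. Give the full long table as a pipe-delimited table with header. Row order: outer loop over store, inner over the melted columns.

Each (store, column) pair becomes one row: 3 × 3 = 9 rows.
For example, (ST05, Fri) → units_sold=600.

| store | weekday | units_sold |
| ST05 | Fri | 600 |
| ST05 | Sat | 180 |
| ST05 | Mon | 511 |
| ST06 | Fri | 313 |
| ST06 | Sat | 69 |
| ST06 | Mon | 138 |
| ST07 | Fri | 98 |
| ST07 | Sat | 909 |
| ST07 | Mon | 635 |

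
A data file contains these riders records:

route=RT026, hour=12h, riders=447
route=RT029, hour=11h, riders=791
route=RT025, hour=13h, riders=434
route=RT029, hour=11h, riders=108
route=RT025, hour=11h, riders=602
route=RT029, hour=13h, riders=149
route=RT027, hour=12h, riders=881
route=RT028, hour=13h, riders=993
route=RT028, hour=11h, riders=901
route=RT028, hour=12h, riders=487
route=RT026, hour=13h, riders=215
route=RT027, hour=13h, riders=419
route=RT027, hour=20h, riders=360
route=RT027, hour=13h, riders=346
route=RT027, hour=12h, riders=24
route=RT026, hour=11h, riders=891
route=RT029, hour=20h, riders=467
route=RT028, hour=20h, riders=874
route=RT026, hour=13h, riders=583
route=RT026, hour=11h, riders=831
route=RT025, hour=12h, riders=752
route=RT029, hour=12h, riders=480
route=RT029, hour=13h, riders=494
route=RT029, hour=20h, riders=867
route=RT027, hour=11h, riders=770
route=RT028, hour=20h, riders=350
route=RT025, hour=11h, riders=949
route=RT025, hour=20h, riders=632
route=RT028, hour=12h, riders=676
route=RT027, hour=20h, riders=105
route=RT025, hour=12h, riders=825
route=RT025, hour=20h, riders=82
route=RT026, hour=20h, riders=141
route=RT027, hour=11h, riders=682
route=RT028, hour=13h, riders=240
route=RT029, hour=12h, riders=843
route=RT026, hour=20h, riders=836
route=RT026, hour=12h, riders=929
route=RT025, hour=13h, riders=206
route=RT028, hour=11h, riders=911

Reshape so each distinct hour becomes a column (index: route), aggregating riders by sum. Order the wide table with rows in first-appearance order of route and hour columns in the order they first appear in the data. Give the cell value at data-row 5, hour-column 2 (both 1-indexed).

With rows in first-appearance order of route, row 5 is route=RT028. hour columns in first-appearance order: 12h, 11h, 13h, 20h; column 2 is 11h.
Long rows with route=RT028, hour=11h: 901 + 911 = 1812.

1812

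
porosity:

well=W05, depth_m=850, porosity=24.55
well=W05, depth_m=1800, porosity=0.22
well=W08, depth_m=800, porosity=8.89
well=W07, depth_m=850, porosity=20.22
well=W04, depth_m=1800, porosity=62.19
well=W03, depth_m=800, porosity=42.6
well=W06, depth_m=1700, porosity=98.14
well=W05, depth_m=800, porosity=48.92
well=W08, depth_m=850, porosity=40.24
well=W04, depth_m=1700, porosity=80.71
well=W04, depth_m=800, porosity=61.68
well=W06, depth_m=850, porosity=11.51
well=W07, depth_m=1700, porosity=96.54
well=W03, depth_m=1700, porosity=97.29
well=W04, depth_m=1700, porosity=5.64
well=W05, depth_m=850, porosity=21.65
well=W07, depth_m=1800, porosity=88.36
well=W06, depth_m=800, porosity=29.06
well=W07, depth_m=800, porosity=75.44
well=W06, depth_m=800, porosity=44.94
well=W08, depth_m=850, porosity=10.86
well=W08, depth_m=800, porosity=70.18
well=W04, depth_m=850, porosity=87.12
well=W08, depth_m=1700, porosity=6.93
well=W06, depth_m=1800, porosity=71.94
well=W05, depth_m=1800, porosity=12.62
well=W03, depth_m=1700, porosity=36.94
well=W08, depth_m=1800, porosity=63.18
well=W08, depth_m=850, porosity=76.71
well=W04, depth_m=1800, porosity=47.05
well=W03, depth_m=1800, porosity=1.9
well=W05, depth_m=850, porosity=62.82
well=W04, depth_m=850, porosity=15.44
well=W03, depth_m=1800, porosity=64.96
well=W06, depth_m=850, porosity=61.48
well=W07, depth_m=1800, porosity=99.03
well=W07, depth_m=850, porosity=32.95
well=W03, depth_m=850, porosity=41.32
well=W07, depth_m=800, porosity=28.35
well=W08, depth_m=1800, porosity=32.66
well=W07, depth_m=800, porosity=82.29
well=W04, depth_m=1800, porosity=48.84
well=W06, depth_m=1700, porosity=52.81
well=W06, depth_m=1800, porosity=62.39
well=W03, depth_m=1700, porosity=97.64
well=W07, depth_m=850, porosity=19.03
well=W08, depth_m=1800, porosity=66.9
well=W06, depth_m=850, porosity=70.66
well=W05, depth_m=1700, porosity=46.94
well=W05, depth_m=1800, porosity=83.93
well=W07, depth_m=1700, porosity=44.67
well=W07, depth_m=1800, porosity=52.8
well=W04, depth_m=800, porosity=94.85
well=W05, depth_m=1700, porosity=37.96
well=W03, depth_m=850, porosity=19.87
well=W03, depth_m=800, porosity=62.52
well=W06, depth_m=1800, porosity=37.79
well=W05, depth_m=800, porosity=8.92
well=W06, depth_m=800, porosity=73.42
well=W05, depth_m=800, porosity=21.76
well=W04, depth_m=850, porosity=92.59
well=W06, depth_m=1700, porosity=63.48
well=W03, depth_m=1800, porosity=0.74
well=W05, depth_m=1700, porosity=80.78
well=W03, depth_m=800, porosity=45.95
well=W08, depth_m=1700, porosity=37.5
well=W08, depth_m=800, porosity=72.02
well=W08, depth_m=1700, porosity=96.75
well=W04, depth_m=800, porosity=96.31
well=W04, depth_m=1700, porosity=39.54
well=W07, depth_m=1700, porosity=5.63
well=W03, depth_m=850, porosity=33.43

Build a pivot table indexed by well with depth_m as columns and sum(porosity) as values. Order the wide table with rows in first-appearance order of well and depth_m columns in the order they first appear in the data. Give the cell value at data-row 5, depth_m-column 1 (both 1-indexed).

With rows in first-appearance order of well, row 5 is well=W03. depth_m columns in first-appearance order: 850, 1800, 800, 1700; column 1 is 850.
Long rows with well=W03, depth_m=850: 41.32 + 19.87 + 33.43 = 94.62.

94.62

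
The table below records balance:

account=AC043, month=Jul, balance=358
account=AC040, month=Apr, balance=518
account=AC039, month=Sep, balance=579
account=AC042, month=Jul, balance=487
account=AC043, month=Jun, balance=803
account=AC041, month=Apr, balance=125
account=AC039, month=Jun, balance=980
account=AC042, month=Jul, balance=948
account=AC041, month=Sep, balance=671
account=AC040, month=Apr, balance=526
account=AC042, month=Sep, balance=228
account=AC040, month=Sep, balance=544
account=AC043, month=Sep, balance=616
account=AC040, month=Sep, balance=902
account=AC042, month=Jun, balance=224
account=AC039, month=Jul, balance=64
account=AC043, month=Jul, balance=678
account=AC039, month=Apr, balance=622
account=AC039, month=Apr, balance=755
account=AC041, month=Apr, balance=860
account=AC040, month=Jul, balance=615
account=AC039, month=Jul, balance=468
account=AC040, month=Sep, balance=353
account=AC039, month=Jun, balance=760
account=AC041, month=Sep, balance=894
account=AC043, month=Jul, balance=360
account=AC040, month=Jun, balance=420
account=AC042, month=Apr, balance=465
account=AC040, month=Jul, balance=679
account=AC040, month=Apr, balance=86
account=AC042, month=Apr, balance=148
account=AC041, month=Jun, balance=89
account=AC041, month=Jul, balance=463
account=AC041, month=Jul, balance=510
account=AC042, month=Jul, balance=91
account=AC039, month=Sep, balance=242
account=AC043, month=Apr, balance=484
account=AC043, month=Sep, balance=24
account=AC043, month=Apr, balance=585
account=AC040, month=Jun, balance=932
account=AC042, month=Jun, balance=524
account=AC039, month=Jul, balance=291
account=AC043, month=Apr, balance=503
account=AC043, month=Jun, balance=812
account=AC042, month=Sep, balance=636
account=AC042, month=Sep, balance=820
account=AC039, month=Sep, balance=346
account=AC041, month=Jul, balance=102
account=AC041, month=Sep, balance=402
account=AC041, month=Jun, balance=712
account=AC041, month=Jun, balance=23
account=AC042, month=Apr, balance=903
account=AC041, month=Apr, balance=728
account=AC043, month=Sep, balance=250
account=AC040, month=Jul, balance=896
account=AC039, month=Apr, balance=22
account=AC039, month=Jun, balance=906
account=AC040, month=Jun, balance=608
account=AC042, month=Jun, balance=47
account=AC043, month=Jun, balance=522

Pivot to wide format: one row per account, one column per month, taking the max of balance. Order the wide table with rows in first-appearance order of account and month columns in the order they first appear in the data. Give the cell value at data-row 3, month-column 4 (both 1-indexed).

With rows in first-appearance order of account, row 3 is account=AC039. month columns in first-appearance order: Jul, Apr, Sep, Jun; column 4 is Jun.
Long rows with account=AC039, month=Jun: max(980, 760, 906) = 980.

980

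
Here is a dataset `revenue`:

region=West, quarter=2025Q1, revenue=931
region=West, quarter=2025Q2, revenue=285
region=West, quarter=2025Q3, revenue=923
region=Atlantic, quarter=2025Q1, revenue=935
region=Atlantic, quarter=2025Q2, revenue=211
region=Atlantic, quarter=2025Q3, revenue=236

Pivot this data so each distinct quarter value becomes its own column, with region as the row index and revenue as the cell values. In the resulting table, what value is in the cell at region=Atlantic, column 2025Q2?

Wide layout: rows indexed by region, columns are the 3 distinct quarter values (2025Q1, 2025Q2, 2025Q3).
Cell (region=Atlantic, quarter=2025Q2) draws from the long row where region=Atlantic and quarter=2025Q2, which has revenue=211.

211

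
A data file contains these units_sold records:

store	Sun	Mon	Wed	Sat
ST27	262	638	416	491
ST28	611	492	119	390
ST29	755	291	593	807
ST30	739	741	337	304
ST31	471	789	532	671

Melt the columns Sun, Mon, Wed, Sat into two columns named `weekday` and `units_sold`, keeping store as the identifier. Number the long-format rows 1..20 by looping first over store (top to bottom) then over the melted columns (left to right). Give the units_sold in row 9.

755

20 rows total (5 × 4). Row 9: index ⌊(9-1)/4⌋ = 2 into store → ST29; (9-1) mod 4 = 0 into the melted columns → Sun.
So row 9 is (ST29, Sun, 755); units_sold = 755.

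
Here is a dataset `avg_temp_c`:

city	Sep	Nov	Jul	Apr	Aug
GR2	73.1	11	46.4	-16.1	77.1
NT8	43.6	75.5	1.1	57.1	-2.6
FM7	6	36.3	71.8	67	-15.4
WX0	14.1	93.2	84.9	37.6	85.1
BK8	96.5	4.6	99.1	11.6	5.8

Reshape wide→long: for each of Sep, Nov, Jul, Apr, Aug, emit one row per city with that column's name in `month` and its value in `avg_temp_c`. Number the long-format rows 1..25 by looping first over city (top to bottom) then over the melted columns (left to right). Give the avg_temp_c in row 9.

57.1

25 rows total (5 × 5). Row 9: index ⌊(9-1)/5⌋ = 1 into city → NT8; (9-1) mod 5 = 3 into the melted columns → Apr.
So row 9 is (NT8, Apr, 57.1); avg_temp_c = 57.1.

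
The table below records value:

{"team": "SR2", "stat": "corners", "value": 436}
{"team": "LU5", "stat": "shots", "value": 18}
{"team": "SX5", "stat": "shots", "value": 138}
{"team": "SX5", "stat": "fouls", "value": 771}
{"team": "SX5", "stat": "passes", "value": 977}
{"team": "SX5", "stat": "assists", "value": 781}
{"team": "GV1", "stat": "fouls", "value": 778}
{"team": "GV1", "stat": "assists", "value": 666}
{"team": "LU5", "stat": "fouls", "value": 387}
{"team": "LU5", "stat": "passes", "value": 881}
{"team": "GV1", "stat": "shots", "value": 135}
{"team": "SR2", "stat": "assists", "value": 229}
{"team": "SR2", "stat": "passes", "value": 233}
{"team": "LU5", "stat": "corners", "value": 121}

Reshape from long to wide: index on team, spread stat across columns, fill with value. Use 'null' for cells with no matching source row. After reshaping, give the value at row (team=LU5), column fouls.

The long row with team=LU5, stat=fouls has value=387.

387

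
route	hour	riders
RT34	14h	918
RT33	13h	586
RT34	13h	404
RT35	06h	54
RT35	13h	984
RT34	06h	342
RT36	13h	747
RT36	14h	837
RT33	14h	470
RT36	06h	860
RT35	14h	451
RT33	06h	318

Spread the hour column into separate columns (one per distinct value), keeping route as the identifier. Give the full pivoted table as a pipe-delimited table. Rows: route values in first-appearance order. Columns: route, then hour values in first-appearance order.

| route | 14h | 13h | 06h |
| RT34 | 918 | 404 | 342 |
| RT33 | 470 | 586 | 318 |
| RT35 | 451 | 984 | 54 |
| RT36 | 837 | 747 | 860 |

Columns: route plus the 3 distinct hour values (14h, 13h, 06h).
For example, row RT34 column 14h takes riders=918 from the long row (RT34, 14h).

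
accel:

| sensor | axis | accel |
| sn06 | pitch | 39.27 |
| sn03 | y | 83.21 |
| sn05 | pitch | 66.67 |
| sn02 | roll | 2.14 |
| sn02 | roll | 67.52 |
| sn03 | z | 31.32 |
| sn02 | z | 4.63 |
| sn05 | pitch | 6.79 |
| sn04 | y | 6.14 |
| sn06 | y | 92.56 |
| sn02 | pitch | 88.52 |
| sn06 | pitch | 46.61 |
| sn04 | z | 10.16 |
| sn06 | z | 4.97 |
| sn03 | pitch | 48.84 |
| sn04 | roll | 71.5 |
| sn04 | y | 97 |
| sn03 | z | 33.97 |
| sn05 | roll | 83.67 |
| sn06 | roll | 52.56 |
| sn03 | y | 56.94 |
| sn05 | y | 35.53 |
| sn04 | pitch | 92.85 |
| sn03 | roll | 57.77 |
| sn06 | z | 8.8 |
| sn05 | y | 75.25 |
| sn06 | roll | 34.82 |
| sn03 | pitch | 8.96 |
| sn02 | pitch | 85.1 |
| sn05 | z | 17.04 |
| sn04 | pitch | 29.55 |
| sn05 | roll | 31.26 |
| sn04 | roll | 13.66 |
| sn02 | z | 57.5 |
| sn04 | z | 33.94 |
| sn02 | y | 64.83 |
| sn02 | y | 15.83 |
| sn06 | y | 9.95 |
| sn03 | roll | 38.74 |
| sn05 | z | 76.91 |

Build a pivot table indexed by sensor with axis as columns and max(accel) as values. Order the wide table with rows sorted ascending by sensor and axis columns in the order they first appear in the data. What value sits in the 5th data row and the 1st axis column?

46.61

With rows sorted ascending by sensor, row 5 is sensor=sn06. axis columns in first-appearance order: pitch, y, roll, z; column 1 is pitch.
Long rows with sensor=sn06, axis=pitch: max(39.27, 46.61) = 46.61.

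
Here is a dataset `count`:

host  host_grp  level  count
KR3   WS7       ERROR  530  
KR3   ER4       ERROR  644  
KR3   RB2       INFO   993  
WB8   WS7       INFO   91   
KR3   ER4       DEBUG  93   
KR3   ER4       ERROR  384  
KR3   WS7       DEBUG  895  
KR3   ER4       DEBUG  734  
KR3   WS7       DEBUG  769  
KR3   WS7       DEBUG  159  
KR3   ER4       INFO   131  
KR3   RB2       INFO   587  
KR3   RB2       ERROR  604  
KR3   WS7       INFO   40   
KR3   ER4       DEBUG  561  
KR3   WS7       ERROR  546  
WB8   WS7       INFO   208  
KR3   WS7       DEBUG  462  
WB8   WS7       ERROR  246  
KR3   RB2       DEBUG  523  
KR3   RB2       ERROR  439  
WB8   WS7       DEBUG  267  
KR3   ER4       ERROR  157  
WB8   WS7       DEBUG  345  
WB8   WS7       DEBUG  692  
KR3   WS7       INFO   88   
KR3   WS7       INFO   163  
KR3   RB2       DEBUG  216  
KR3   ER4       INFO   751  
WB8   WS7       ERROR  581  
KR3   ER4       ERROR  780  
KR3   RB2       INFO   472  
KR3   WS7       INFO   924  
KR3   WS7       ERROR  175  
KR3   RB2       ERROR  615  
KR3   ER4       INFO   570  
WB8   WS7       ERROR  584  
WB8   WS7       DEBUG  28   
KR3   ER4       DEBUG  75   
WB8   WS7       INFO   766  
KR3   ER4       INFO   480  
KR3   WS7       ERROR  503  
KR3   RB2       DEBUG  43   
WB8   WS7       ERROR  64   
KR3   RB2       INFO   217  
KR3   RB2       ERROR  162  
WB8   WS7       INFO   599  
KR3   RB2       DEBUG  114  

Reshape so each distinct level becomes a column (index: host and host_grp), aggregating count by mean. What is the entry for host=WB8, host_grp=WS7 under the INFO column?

416

Rows with host=WB8, host_grp=WS7 and level=INFO: count values are 91, 208, 766, 599.
(91 + 208 + 766 + 599) / 4 = 416.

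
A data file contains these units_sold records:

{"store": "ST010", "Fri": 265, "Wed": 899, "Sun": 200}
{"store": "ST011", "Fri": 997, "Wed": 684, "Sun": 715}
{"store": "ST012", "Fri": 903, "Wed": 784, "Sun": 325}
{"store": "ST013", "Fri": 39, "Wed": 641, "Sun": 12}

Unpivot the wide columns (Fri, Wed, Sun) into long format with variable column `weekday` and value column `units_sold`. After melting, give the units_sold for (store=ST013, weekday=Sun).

Unpivoting turns each (store, wide-column) pair into one long row.
The wide cell at row ST013, column Sun holds 12, so the long row (ST013, Sun) has units_sold=12.

12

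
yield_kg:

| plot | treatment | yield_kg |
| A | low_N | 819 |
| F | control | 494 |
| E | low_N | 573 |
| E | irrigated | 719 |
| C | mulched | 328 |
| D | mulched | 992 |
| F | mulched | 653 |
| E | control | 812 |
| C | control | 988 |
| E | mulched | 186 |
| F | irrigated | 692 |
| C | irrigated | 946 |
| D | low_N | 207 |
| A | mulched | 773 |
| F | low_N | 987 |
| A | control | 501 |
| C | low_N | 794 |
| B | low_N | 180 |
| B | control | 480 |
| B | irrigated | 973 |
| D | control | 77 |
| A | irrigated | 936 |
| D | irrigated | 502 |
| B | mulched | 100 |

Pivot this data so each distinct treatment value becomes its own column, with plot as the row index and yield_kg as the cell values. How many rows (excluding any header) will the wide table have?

6

6 distinct plot values → 6 rows.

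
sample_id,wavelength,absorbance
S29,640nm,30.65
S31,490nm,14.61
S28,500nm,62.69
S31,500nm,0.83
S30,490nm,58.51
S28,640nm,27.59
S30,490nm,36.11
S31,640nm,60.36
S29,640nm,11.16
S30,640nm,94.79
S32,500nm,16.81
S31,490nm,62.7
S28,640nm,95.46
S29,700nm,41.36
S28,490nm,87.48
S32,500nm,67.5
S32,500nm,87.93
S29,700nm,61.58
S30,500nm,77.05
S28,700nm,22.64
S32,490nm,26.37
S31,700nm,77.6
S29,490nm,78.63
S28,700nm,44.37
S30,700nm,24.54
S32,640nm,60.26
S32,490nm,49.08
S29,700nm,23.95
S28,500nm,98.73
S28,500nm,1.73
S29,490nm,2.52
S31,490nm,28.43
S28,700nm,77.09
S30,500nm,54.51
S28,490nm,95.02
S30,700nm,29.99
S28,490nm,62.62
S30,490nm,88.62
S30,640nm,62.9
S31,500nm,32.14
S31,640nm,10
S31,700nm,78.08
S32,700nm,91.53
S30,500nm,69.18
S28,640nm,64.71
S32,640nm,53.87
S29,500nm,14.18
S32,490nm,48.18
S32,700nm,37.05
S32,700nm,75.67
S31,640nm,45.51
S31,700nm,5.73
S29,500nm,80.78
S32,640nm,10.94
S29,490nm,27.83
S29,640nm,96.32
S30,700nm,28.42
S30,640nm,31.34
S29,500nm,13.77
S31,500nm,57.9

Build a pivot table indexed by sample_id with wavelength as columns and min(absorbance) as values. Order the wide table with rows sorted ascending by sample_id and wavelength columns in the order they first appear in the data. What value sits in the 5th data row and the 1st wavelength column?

With rows sorted ascending by sample_id, row 5 is sample_id=S32. wavelength columns in first-appearance order: 640nm, 490nm, 500nm, 700nm; column 1 is 640nm.
Long rows with sample_id=S32, wavelength=640nm: min(60.26, 53.87, 10.94) = 10.94.

10.94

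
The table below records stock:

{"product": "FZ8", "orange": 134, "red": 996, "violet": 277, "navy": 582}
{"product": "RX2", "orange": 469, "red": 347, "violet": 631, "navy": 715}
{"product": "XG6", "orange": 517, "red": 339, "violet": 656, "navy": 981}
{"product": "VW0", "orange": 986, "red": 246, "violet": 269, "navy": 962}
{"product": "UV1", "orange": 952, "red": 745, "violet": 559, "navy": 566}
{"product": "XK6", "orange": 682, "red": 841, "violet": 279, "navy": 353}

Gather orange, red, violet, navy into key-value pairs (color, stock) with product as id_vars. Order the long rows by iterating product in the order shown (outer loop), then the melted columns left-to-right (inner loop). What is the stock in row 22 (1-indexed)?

841

24 rows total (6 × 4). Row 22: index ⌊(22-1)/4⌋ = 5 into product → XK6; (22-1) mod 4 = 1 into the melted columns → red.
So row 22 is (XK6, red, 841); stock = 841.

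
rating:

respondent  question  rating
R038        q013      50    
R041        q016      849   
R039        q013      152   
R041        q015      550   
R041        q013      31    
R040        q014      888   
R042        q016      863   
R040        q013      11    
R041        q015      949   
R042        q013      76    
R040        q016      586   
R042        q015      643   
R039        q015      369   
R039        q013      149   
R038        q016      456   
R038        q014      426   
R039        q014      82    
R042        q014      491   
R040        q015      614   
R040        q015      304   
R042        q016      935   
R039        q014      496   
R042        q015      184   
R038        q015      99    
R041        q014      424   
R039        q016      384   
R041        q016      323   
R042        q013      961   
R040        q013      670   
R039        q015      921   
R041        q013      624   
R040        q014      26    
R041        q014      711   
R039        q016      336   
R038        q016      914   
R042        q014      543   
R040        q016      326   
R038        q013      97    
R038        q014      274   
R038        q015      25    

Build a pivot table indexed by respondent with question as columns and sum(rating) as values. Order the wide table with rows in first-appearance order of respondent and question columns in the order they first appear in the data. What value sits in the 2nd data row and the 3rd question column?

1499

With rows in first-appearance order of respondent, row 2 is respondent=R041. question columns in first-appearance order: q013, q016, q015, q014; column 3 is q015.
Long rows with respondent=R041, question=q015: 550 + 949 = 1499.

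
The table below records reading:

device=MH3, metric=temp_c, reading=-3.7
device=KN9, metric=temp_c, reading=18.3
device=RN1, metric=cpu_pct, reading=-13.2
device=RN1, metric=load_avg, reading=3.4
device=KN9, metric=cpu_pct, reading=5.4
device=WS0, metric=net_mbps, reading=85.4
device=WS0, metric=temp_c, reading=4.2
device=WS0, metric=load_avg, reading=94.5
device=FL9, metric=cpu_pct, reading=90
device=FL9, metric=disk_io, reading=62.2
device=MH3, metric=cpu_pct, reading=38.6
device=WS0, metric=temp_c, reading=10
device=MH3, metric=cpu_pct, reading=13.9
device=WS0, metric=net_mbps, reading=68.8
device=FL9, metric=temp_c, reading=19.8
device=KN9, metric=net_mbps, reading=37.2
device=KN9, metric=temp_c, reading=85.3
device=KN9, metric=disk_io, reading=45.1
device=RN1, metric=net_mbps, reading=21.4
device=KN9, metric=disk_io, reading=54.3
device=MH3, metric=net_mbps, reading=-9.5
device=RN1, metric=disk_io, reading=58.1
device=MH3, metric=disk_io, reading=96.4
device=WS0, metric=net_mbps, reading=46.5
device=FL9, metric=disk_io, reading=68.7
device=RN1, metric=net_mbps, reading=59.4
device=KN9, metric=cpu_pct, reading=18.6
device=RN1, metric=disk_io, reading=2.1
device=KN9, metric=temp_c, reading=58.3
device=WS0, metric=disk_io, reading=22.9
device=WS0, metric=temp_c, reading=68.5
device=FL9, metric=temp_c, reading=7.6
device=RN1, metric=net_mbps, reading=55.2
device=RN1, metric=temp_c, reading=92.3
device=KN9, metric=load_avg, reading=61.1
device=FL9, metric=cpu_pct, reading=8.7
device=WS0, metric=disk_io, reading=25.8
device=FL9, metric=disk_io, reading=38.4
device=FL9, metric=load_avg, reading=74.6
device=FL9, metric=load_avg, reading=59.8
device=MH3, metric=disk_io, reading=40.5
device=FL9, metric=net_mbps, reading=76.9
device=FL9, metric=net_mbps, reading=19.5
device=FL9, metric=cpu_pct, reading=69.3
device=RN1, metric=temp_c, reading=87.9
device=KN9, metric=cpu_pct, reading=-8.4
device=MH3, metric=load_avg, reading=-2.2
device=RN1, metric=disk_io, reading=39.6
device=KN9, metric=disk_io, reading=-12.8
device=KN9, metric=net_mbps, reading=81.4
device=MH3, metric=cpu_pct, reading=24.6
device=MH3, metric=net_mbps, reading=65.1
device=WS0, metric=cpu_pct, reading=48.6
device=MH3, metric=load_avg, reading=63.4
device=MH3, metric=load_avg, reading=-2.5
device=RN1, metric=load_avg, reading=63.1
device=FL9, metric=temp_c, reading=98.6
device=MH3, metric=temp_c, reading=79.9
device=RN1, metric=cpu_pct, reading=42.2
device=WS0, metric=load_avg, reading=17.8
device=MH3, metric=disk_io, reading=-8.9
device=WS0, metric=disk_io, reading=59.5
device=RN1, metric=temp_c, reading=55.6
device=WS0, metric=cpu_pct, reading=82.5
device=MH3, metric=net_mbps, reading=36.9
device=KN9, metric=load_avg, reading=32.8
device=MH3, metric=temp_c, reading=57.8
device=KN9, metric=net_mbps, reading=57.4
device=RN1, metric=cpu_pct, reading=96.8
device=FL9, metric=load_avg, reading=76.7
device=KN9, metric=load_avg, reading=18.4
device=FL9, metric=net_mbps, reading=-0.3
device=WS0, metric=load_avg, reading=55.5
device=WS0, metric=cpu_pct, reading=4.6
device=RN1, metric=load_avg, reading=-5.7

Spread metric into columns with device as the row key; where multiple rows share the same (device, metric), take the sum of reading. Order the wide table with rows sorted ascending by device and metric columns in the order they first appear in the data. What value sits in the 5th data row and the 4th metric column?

200.7

With rows sorted ascending by device, row 5 is device=WS0. metric columns in first-appearance order: temp_c, cpu_pct, load_avg, net_mbps, disk_io; column 4 is net_mbps.
Long rows with device=WS0, metric=net_mbps: 85.4 + 68.8 + 46.5 = 200.7.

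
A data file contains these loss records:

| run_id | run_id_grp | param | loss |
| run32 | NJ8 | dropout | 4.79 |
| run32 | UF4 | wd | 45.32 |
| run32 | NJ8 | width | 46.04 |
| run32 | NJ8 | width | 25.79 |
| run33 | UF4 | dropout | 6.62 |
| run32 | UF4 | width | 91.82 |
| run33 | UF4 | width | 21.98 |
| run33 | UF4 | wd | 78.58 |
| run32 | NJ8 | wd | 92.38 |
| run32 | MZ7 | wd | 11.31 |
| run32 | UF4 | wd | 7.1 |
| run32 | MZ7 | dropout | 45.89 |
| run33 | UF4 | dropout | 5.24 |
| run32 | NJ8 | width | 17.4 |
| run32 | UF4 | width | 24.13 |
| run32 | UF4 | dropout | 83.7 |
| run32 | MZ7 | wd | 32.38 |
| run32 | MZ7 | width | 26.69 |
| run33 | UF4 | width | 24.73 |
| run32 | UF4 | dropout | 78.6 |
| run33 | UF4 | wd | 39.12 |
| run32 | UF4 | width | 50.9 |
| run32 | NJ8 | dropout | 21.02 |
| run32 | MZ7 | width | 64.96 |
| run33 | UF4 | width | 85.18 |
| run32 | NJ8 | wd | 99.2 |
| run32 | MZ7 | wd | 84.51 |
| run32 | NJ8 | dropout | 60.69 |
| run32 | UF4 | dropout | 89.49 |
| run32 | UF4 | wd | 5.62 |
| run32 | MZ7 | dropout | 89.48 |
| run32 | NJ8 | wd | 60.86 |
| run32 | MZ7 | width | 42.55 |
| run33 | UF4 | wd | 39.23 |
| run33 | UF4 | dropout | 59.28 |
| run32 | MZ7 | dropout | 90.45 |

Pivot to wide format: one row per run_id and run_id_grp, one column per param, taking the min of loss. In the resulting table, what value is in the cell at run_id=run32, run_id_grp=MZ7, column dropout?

Rows with run_id=run32, run_id_grp=MZ7 and param=dropout: loss values are 45.89, 89.48, 90.45.
min(45.89, 89.48, 90.45) = 45.89.

45.89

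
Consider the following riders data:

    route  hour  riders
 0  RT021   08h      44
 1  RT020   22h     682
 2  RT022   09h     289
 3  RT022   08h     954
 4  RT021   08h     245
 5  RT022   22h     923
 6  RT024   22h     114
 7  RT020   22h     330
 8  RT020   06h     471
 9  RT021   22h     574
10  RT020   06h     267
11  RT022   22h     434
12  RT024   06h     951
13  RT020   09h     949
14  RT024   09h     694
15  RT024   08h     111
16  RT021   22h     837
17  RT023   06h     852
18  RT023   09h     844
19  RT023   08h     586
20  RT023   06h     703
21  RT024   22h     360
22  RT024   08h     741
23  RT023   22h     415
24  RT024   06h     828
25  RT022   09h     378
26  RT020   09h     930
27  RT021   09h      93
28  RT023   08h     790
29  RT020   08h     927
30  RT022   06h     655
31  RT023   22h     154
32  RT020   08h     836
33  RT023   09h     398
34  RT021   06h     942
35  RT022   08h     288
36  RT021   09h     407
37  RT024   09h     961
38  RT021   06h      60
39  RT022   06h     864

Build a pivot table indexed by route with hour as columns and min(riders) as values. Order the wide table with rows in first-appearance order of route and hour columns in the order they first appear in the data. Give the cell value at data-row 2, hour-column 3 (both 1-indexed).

With rows in first-appearance order of route, row 2 is route=RT020. hour columns in first-appearance order: 08h, 22h, 09h, 06h; column 3 is 09h.
Long rows with route=RT020, hour=09h: min(949, 930) = 930.

930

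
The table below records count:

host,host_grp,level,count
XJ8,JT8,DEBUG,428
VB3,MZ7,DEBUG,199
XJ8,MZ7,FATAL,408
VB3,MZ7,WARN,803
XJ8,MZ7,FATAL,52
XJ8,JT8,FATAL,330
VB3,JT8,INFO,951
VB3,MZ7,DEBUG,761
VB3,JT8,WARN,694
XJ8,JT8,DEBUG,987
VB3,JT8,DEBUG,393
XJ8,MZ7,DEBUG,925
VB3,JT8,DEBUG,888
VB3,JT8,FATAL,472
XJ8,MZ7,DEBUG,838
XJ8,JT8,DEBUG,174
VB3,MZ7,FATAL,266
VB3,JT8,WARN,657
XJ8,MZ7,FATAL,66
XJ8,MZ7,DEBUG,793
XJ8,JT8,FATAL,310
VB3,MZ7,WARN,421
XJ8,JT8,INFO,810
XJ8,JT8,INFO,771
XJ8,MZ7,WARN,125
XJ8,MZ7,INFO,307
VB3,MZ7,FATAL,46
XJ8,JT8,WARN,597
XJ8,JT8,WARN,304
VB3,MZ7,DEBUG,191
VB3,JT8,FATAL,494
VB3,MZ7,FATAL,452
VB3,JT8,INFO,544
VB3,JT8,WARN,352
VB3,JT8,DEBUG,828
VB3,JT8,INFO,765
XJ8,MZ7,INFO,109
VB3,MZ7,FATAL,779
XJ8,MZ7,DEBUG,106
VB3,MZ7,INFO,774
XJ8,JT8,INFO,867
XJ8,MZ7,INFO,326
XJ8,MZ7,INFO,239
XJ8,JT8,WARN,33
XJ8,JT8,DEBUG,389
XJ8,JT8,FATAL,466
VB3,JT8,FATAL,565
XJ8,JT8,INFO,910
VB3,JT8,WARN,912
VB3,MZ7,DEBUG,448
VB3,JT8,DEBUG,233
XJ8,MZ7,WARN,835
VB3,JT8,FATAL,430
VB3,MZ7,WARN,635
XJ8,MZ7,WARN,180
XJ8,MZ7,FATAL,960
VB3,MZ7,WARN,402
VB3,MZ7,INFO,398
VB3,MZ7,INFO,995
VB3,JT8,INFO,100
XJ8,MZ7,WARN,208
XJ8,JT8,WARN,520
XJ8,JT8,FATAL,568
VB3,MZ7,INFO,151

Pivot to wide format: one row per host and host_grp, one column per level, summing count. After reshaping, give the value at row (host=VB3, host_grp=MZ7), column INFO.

Rows with host=VB3, host_grp=MZ7 and level=INFO: count values are 774, 398, 995, 151.
774 + 398 + 995 + 151 = 2318.

2318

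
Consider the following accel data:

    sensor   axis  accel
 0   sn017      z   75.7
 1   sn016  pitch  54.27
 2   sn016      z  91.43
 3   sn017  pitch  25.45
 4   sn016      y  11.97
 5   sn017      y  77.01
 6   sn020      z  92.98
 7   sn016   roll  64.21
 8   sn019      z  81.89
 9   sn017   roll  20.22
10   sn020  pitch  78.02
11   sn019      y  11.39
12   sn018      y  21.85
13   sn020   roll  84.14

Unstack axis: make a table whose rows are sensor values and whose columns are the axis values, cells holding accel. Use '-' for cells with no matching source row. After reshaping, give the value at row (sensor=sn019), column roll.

-

No long-format row has sensor=sn019 and axis=roll, so the cell is -.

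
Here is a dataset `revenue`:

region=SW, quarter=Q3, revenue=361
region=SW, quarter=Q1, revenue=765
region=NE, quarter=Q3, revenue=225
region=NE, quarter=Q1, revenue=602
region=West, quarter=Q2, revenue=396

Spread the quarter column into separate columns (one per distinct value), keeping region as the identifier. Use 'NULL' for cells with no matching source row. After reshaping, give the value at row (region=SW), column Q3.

361

The long row with region=SW, quarter=Q3 has revenue=361.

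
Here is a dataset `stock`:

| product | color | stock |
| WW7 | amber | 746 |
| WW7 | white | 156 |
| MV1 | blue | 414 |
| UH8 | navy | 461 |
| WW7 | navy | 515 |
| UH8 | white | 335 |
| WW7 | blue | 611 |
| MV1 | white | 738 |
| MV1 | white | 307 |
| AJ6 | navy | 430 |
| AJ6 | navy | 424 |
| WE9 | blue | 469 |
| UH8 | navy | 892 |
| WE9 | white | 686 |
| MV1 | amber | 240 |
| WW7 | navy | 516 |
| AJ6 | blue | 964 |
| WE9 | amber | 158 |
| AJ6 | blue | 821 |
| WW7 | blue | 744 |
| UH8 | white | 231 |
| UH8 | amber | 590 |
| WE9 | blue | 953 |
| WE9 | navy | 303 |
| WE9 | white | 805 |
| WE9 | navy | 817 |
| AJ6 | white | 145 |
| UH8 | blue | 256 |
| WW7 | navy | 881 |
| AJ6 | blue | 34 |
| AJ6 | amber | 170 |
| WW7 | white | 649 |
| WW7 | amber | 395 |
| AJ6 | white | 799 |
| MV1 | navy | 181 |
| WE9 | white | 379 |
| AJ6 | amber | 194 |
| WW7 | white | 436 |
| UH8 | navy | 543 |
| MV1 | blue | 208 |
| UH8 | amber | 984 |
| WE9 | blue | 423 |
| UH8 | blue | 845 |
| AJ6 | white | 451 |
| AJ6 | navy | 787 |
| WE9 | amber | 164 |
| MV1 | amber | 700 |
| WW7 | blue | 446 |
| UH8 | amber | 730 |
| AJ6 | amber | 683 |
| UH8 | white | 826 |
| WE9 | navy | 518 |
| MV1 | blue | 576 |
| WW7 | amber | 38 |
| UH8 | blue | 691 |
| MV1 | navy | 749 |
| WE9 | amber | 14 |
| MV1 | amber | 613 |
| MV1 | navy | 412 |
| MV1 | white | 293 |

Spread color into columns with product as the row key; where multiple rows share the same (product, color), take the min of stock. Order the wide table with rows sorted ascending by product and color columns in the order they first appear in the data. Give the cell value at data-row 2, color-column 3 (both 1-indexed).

208

With rows sorted ascending by product, row 2 is product=MV1. color columns in first-appearance order: amber, white, blue, navy; column 3 is blue.
Long rows with product=MV1, color=blue: min(414, 208, 576) = 208.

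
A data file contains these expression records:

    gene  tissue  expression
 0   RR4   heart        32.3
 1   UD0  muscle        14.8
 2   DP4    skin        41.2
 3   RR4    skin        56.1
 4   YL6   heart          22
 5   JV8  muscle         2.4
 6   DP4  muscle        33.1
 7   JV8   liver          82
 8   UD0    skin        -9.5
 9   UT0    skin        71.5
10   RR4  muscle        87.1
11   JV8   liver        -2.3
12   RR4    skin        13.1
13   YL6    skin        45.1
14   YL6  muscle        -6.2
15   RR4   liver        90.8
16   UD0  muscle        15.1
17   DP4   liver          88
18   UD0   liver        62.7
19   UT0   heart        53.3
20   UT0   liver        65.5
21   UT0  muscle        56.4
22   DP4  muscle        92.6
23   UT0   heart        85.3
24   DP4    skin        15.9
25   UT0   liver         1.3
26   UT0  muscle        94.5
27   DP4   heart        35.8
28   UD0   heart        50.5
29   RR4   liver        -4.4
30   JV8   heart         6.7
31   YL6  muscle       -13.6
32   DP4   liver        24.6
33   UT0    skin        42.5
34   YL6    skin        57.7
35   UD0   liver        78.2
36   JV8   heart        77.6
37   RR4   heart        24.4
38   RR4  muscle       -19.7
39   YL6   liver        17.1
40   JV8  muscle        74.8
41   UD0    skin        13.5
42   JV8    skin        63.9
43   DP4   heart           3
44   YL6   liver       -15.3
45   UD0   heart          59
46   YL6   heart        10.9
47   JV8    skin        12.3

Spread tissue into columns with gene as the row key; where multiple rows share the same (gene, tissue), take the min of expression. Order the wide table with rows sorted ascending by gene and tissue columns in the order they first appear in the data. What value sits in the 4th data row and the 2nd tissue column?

14.8

With rows sorted ascending by gene, row 4 is gene=UD0. tissue columns in first-appearance order: heart, muscle, skin, liver; column 2 is muscle.
Long rows with gene=UD0, tissue=muscle: min(14.8, 15.1) = 14.8.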